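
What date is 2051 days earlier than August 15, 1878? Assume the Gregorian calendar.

January 2, 1873

−365 (one year) → Aug 15, 1877 (1686 left).
−365 (one year) → Aug 15, 1876 (1321 left).
−366 (one year; includes Feb 29, 1876) → Aug 15, 1875 (955 left).
−365 (one year) → Aug 15, 1874 (590 left).
−365 (one year) → Aug 15, 1873 (225 left).
−15 → Jul 31, 1873 (end of Jul, 31 days; 210 left).
−31 → Jun 30, 1873 (end of Jun, 30 days; 179 left).
−30 → May 31, 1873 (end of May, 31 days; 149 left).
−31 → Apr 30, 1873 (end of Apr, 30 days; 118 left).
−30 → Mar 31, 1873 (end of Mar, 31 days; 88 left).
−31 → Feb 28, 1873 (end of Feb, 28 days; 57 left).
−28 → Jan 31, 1873 (end of Jan, 31 days; 29 left).
−29 → Jan 2, 1873.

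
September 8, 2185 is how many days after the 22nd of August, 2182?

1113

Aug 22, 2182 → Aug 22, 2183: 365 days.
Aug 22, 2183 → Aug 22, 2184: 366 days (Feb 29, 2184 is in that span).
Aug 22, 2184 → Sep 22, 2184: 31 days (August has 31).
Sep 22, 2184 → Oct 22, 2184: 30 days (September has 30).
Oct 22, 2184 → Nov 22, 2184: 31 days (October has 31).
Nov 22, 2184 → Dec 22, 2184: 30 days (November has 30).
Dec 22, 2184 → Jan 22, 2185: 31 days (December has 31).
Jan 22, 2185 → Feb 22, 2185: 31 days (January has 31).
Feb 22, 2185 → Mar 22, 2185: 28 days (February has 28).
Mar 22, 2185 → Apr 22, 2185: 31 days (March has 31).
Apr 22, 2185 → May 22, 2185: 30 days (April has 30).
May 22, 2185 → Jun 22, 2185: 31 days (May has 31).
Jun 22, 2185 → Jul 22, 2185: 30 days (June has 30).
Jul 22, 2185 → Aug 22, 2185: 31 days (July has 31).
Aug 22, 2185 → Sep 8, 2185: 17 days.
Total: 1113 days.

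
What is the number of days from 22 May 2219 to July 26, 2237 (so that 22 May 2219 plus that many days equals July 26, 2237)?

6640

May 22, 2219 → May 22, 2220: 366 days (Feb 29, 2220 is in that span).
May 22, 2220 → May 22, 2221: 365 days.
May 22, 2221 → May 22, 2222: 365 days.
May 22, 2222 → May 22, 2223: 365 days.
May 22, 2223 → May 22, 2224: 366 days (Feb 29, 2224 is in that span).
May 22, 2224 → May 22, 2225: 365 days.
May 22, 2225 → May 22, 2226: 365 days.
May 22, 2226 → May 22, 2227: 365 days.
May 22, 2227 → May 22, 2228: 366 days (Feb 29, 2228 is in that span).
May 22, 2228 → May 22, 2229: 365 days.
May 22, 2229 → May 22, 2230: 365 days.
May 22, 2230 → May 22, 2231: 365 days.
May 22, 2231 → May 22, 2232: 366 days (Feb 29, 2232 is in that span).
May 22, 2232 → May 22, 2233: 365 days.
May 22, 2233 → May 22, 2234: 365 days.
May 22, 2234 → May 22, 2235: 365 days.
May 22, 2235 → May 22, 2236: 366 days (Feb 29, 2236 is in that span).
May 22, 2236 → May 22, 2237: 365 days.
May 22, 2237 → Jun 22, 2237: 31 days (May has 31).
Jun 22, 2237 → Jul 22, 2237: 30 days (June has 30).
Jul 22, 2237 → Jul 26, 2237: 4 days.
Total: 6640 days.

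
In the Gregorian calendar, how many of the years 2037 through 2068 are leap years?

8

Multiples of 4 in [2037,2068]: 8.
Of those, multiples of 100: 0 (not leap unless ÷400).
Multiples of 400: 0.
Leap years = 8 − 0 + 0 = 8.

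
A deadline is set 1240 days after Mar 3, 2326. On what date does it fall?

July 25, 2329

+365 (one year) → Mar 3, 2327 (875 left).
+366 (one year; includes Feb 29, 2328) → Mar 3, 2328 (509 left).
+365 (one year) → Mar 3, 2329 (144 left).
Mar has 31 days: +29 → Apr 1, 2329 (115 left).
Apr has 30 days: +30 → May 1, 2329 (85 left).
May has 31 days: +31 → Jun 1, 2329 (54 left).
Jun has 30 days: +30 → Jul 1, 2329 (24 left).
+24 → Jul 25, 2329.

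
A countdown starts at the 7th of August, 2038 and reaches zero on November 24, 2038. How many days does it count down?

Aug 7, 2038 → Sep 7, 2038: 31 days (August has 31).
Sep 7, 2038 → Oct 7, 2038: 30 days (September has 30).
Oct 7, 2038 → Nov 7, 2038: 31 days (October has 31).
Nov 7, 2038 → Nov 24, 2038: 17 days.
Total: 109 days.

109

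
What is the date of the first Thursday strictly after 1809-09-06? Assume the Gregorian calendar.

Sep 6, 1809 is a Wednesday.
From Wednesday to the next Thursday is 1 day.
Sep 6, 1809 + 1 = Sep 7, 1809.

September 7, 1809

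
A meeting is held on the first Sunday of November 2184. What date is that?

November 7, 2184

November 1, 2184 is a Monday.
The first Sunday is therefore November 7 (6 days later).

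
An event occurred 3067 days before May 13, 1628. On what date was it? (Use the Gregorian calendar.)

−366 (one year; includes Feb 29, 1628) → May 13, 1627 (2701 left).
−365 (one year) → May 13, 1626 (2336 left).
−365 (one year) → May 13, 1625 (1971 left).
−365 (one year) → May 13, 1624 (1606 left).
−366 (one year; includes Feb 29, 1624) → May 13, 1623 (1240 left).
−365 (one year) → May 13, 1622 (875 left).
−365 (one year) → May 13, 1621 (510 left).
−365 (one year) → May 13, 1620 (145 left).
−13 → Apr 30, 1620 (end of Apr, 30 days; 132 left).
−30 → Mar 31, 1620 (end of Mar, 31 days; 102 left).
−31 → Feb 29, 1620 (end of Feb, 29 days; 71 left).
−29 → Jan 31, 1620 (end of Jan, 31 days; 42 left).
−31 → Dec 31, 1619 (end of Dec, 31 days; 11 left).
−11 → Dec 20, 1619.

December 20, 1619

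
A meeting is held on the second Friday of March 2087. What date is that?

March 14, 2087

March 1, 2087 is a Saturday.
The first Friday is therefore March 7 (6 days later).
The second Friday is 7 + 1×7 = March 14.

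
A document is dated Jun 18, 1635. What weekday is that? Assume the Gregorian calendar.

Monday

Doomsday rule: the anchor day for the 1600s is Tuesday. For year 35: 35÷12 = 2 r 11, and 11÷4 = 2, so 2+11+2 = 15.
Tuesday + 15 ≡ Wednesday — that's 1635's doomsday.
In June the doomsday date is Jun 6.
Jun 18 is 12 days after Jun 6; 12 mod 7 = 5, so Wednesday + 5 = Monday.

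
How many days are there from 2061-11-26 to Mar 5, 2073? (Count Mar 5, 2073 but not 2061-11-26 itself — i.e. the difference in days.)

4117

Nov 26, 2061 → Nov 26, 2062: 365 days.
Nov 26, 2062 → Nov 26, 2063: 365 days.
Nov 26, 2063 → Nov 26, 2064: 366 days (Feb 29, 2064 is in that span).
Nov 26, 2064 → Nov 26, 2065: 365 days.
Nov 26, 2065 → Nov 26, 2066: 365 days.
Nov 26, 2066 → Nov 26, 2067: 365 days.
Nov 26, 2067 → Nov 26, 2068: 366 days (Feb 29, 2068 is in that span).
Nov 26, 2068 → Nov 26, 2069: 365 days.
Nov 26, 2069 → Nov 26, 2070: 365 days.
Nov 26, 2070 → Nov 26, 2071: 365 days.
Nov 26, 2071 → Nov 26, 2072: 366 days (Feb 29, 2072 is in that span).
Nov 26, 2072 → Dec 26, 2072: 30 days (November has 30).
Dec 26, 2072 → Jan 26, 2073: 31 days (December has 31).
Jan 26, 2073 → Feb 26, 2073: 31 days (January has 31).
Feb 26, 2073 → Mar 5, 2073: 7 days.
Total: 4117 days.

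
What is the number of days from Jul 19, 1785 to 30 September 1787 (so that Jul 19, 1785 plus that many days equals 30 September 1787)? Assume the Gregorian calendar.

803

Jul 19, 1785 → Jul 19, 1786: 365 days.
Jul 19, 1786 → Jul 19, 1787: 365 days.
Jul 19, 1787 → Aug 19, 1787: 31 days (July has 31).
Aug 19, 1787 → Sep 19, 1787: 31 days (August has 31).
Sep 19, 1787 → Sep 30, 1787: 11 days.
Total: 803 days.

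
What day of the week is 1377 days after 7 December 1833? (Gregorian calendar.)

First find the weekday of Dec 7, 1833. Doomsday rule: the anchor day for the 1800s is Friday. For year 33: 33÷12 = 2 r 9, and 9÷4 = 2, so 2+9+2 = 13.
Friday + 13 ≡ Thursday — that's 1833's doomsday.
In December the doomsday date is Dec 12.
Dec 7 is 5 days before Dec 12; 5 mod 7 = 5, so Thursday − 5 = Saturday.
1377 mod 7 = 5, so 1377 days after a Saturday is Saturday + 5 = Thursday.

Thursday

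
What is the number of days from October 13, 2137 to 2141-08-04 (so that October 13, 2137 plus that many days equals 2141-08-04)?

Oct 13, 2137 → Oct 13, 2138: 365 days.
Oct 13, 2138 → Oct 13, 2139: 365 days.
Oct 13, 2139 → Oct 13, 2140: 366 days (Feb 29, 2140 is in that span).
Oct 13, 2140 → Nov 13, 2140: 31 days (October has 31).
Nov 13, 2140 → Dec 13, 2140: 30 days (November has 30).
Dec 13, 2140 → Jan 13, 2141: 31 days (December has 31).
Jan 13, 2141 → Feb 13, 2141: 31 days (January has 31).
Feb 13, 2141 → Mar 13, 2141: 28 days (February has 28).
Mar 13, 2141 → Apr 13, 2141: 31 days (March has 31).
Apr 13, 2141 → May 13, 2141: 30 days (April has 30).
May 13, 2141 → Jun 13, 2141: 31 days (May has 31).
Jun 13, 2141 → Jul 13, 2141: 30 days (June has 30).
Jul 13, 2141 → Aug 4, 2141: 22 days.
Total: 1391 days.

1391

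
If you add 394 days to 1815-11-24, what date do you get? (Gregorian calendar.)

December 22, 1816

Nov has 30 days: +7 → Dec 1, 1815 (387 left).
Dec has 31 days: +31 → Jan 1, 1816 (356 left).
Jan has 31 days: +31 → Feb 1, 1816 (325 left).
Feb has 29 days: +29 → Mar 1, 1816 (296 left).
Mar has 31 days: +31 → Apr 1, 1816 (265 left).
Apr has 30 days: +30 → May 1, 1816 (235 left).
May has 31 days: +31 → Jun 1, 1816 (204 left).
Jun has 30 days: +30 → Jul 1, 1816 (174 left).
Jul has 31 days: +31 → Aug 1, 1816 (143 left).
Aug has 31 days: +31 → Sep 1, 1816 (112 left).
Sep has 30 days: +30 → Oct 1, 1816 (82 left).
Oct has 31 days: +31 → Nov 1, 1816 (51 left).
Nov has 30 days: +30 → Dec 1, 1816 (21 left).
+21 → Dec 22, 1816.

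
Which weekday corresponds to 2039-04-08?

January 1, 2039 is a Saturday.
Jan 1, 2039 → Feb 1, 2039: 31 days (January has 31).
Feb 1, 2039 → Mar 1, 2039: 28 days (February has 28).
Mar 1, 2039 → Apr 1, 2039: 31 days (March has 31).
Apr 1, 2039 → Apr 8, 2039: 7 days.
Total: 97 days.
97 mod 7 = 6, so Saturday + 6 = Friday.

Friday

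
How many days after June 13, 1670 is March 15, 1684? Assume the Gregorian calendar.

5024

Jun 13, 1670 → Jun 13, 1671: 365 days.
Jun 13, 1671 → Jun 13, 1672: 366 days (Feb 29, 1672 is in that span).
Jun 13, 1672 → Jun 13, 1673: 365 days.
Jun 13, 1673 → Jun 13, 1674: 365 days.
Jun 13, 1674 → Jun 13, 1675: 365 days.
Jun 13, 1675 → Jun 13, 1676: 366 days (Feb 29, 1676 is in that span).
Jun 13, 1676 → Jun 13, 1677: 365 days.
Jun 13, 1677 → Jun 13, 1678: 365 days.
Jun 13, 1678 → Jun 13, 1679: 365 days.
Jun 13, 1679 → Jun 13, 1680: 366 days (Feb 29, 1680 is in that span).
Jun 13, 1680 → Jun 13, 1681: 365 days.
Jun 13, 1681 → Jun 13, 1682: 365 days.
Jun 13, 1682 → Jun 13, 1683: 365 days.
Jun 13, 1683 → Jul 13, 1683: 30 days (June has 30).
Jul 13, 1683 → Aug 13, 1683: 31 days (July has 31).
Aug 13, 1683 → Sep 13, 1683: 31 days (August has 31).
Sep 13, 1683 → Oct 13, 1683: 30 days (September has 30).
Oct 13, 1683 → Nov 13, 1683: 31 days (October has 31).
Nov 13, 1683 → Dec 13, 1683: 30 days (November has 30).
Dec 13, 1683 → Jan 13, 1684: 31 days (December has 31).
Jan 13, 1684 → Feb 13, 1684: 31 days (January has 31).
Feb 13, 1684 → Mar 13, 1684: 29 days (February has 29).
Mar 13, 1684 → Mar 15, 1684: 2 days.
Total: 5024 days.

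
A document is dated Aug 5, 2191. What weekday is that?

Friday

January 1, 2191 is a Saturday.
Jan 1, 2191 → Feb 1, 2191: 31 days (January has 31).
Feb 1, 2191 → Mar 1, 2191: 28 days (February has 28).
Mar 1, 2191 → Apr 1, 2191: 31 days (March has 31).
Apr 1, 2191 → May 1, 2191: 30 days (April has 30).
May 1, 2191 → Jun 1, 2191: 31 days (May has 31).
Jun 1, 2191 → Jul 1, 2191: 30 days (June has 30).
Jul 1, 2191 → Aug 1, 2191: 31 days (July has 31).
Aug 1, 2191 → Aug 5, 2191: 4 days.
Total: 216 days.
216 mod 7 = 6, so Saturday + 6 = Friday.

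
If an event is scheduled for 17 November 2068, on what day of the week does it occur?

January 1, 2068 is a Sunday.
Jan 1, 2068 → Feb 1, 2068: 31 days (January has 31).
Feb 1, 2068 → Mar 1, 2068: 29 days (February has 29).
Mar 1, 2068 → Apr 1, 2068: 31 days (March has 31).
Apr 1, 2068 → May 1, 2068: 30 days (April has 30).
May 1, 2068 → Jun 1, 2068: 31 days (May has 31).
Jun 1, 2068 → Jul 1, 2068: 30 days (June has 30).
Jul 1, 2068 → Aug 1, 2068: 31 days (July has 31).
Aug 1, 2068 → Sep 1, 2068: 31 days (August has 31).
Sep 1, 2068 → Oct 1, 2068: 30 days (September has 30).
Oct 1, 2068 → Nov 1, 2068: 31 days (October has 31).
Nov 1, 2068 → Nov 17, 2068: 16 days.
Total: 321 days.
321 mod 7 = 6, so Sunday + 6 = Saturday.

Saturday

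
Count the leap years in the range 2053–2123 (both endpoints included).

Multiples of 4 in [2053,2123]: 17.
Of those, multiples of 100: 1 (not leap unless ÷400).
Multiples of 400: 0.
Leap years = 17 − 1 + 0 = 16.

16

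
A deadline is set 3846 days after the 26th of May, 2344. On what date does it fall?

December 6, 2354

+365 (one year) → May 26, 2345 (3481 left).
+365 (one year) → May 26, 2346 (3116 left).
+365 (one year) → May 26, 2347 (2751 left).
+366 (one year; includes Feb 29, 2348) → May 26, 2348 (2385 left).
+365 (one year) → May 26, 2349 (2020 left).
+365 (one year) → May 26, 2350 (1655 left).
+365 (one year) → May 26, 2351 (1290 left).
+366 (one year; includes Feb 29, 2352) → May 26, 2352 (924 left).
+365 (one year) → May 26, 2353 (559 left).
+365 (one year) → May 26, 2354 (194 left).
May has 31 days: +6 → Jun 1, 2354 (188 left).
Jun has 30 days: +30 → Jul 1, 2354 (158 left).
Jul has 31 days: +31 → Aug 1, 2354 (127 left).
Aug has 31 days: +31 → Sep 1, 2354 (96 left).
Sep has 30 days: +30 → Oct 1, 2354 (66 left).
Oct has 31 days: +31 → Nov 1, 2354 (35 left).
Nov has 30 days: +30 → Dec 1, 2354 (5 left).
+5 → Dec 6, 2354.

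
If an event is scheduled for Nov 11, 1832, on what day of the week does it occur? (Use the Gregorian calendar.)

Sunday

Doomsday rule: the anchor day for the 1800s is Friday. For year 32: 32÷12 = 2 r 8, and 8÷4 = 2, so 2+8+2 = 12.
Friday + 12 ≡ Wednesday — that's 1832's doomsday.
In November the doomsday date is Nov 7.
Nov 11 is 4 days after Nov 7; 4 mod 7 = 4, so Wednesday + 4 = Sunday.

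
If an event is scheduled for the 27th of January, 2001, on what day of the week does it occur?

Saturday

January 1, 2001 is a Monday.
Jan 1, 2001 → Jan 27, 2001: 26 days.
Total: 26 days.
26 mod 7 = 5, so Monday + 5 = Saturday.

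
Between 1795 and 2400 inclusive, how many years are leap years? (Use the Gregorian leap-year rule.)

147

Multiples of 4 in [1795,2400]: 152.
Of those, multiples of 100: 7 (not leap unless ÷400).
Multiples of 400: 2.
Leap years = 152 − 7 + 2 = 147.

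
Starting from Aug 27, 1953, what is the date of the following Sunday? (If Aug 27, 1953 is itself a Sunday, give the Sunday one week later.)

Aug 27, 1953 is a Thursday.
From Thursday to the next Sunday is 3 days.
Aug 27, 1953 + 3 = Aug 30, 1953.

August 30, 1953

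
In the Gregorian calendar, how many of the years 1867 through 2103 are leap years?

57

Multiples of 4 in [1867,2103]: 59.
Of those, multiples of 100: 3 (not leap unless ÷400).
Multiples of 400: 1.
Leap years = 59 − 3 + 1 = 57.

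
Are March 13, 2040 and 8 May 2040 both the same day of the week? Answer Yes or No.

From Mar 13, 2040 to May 8, 2040 is 56 days.
56 mod 7 = 0, so they are the same weekday.
(Mar 13, 2040 is a Tuesday; May 8, 2040 is a Tuesday.)

Yes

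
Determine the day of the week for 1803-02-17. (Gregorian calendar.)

Doomsday rule: the anchor day for the 1800s is Friday. For year 03: 3÷12 = 0 r 3, and 3÷4 = 0, so 0+3+0 = 3.
Friday + 3 ≡ Monday — that's 1803's doomsday.
In February the doomsday date is Feb 28 (1803 is not a leap year).
Feb 17 is 11 days before Feb 28; 11 mod 7 = 4, so Monday − 4 = Thursday.

Thursday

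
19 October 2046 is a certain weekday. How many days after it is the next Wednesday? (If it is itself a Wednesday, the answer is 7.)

Oct 19, 2046 is a Friday.
From Friday to the next Wednesday is 5 days.

5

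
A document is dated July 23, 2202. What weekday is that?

Friday

Doomsday rule: the anchor day for the 2200s is Friday. For year 02: 2÷12 = 0 r 2, and 2÷4 = 0, so 0+2+0 = 2.
Friday + 2 ≡ Sunday — that's 2202's doomsday.
In July the doomsday date is Jul 11.
Jul 23 is 12 days after Jul 11; 12 mod 7 = 5, so Sunday + 5 = Friday.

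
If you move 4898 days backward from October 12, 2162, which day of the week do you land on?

First find the weekday of Oct 12, 2162. Doomsday rule: the anchor day for the 2100s is Sunday. For year 62: 62÷12 = 5 r 2, and 2÷4 = 0, so 5+2+0 = 7.
Sunday + 7 ≡ Sunday — that's 2162's doomsday.
In October the doomsday date is Oct 10.
Oct 12 is 2 days after Oct 10; 2 mod 7 = 2, so Sunday + 2 = Tuesday.
4898 mod 7 = 5, so 4898 days before a Tuesday is Tuesday − 5 = Thursday.

Thursday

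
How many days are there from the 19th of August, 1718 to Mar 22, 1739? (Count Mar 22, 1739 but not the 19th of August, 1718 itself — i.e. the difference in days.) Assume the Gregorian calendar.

Aug 19, 1718 → Aug 19, 1719: 365 days.
Aug 19, 1719 → Aug 19, 1720: 366 days (Feb 29, 1720 is in that span).
Aug 19, 1720 → Aug 19, 1721: 365 days.
Aug 19, 1721 → Aug 19, 1722: 365 days.
Aug 19, 1722 → Aug 19, 1723: 365 days.
Aug 19, 1723 → Aug 19, 1724: 366 days (Feb 29, 1724 is in that span).
Aug 19, 1724 → Aug 19, 1725: 365 days.
Aug 19, 1725 → Aug 19, 1726: 365 days.
Aug 19, 1726 → Aug 19, 1727: 365 days.
Aug 19, 1727 → Aug 19, 1728: 366 days (Feb 29, 1728 is in that span).
Aug 19, 1728 → Aug 19, 1729: 365 days.
Aug 19, 1729 → Aug 19, 1730: 365 days.
Aug 19, 1730 → Aug 19, 1731: 365 days.
Aug 19, 1731 → Aug 19, 1732: 366 days (Feb 29, 1732 is in that span).
Aug 19, 1732 → Aug 19, 1733: 365 days.
Aug 19, 1733 → Aug 19, 1734: 365 days.
Aug 19, 1734 → Aug 19, 1735: 365 days.
Aug 19, 1735 → Aug 19, 1736: 366 days (Feb 29, 1736 is in that span).
Aug 19, 1736 → Aug 19, 1737: 365 days.
Aug 19, 1737 → Aug 19, 1738: 365 days.
Aug 19, 1738 → Sep 19, 1738: 31 days (August has 31).
Sep 19, 1738 → Oct 19, 1738: 30 days (September has 30).
Oct 19, 1738 → Nov 19, 1738: 31 days (October has 31).
Nov 19, 1738 → Dec 19, 1738: 30 days (November has 30).
Dec 19, 1738 → Jan 19, 1739: 31 days (December has 31).
Jan 19, 1739 → Feb 19, 1739: 31 days (January has 31).
Feb 19, 1739 → Mar 19, 1739: 28 days (February has 28).
Mar 19, 1739 → Mar 22, 1739: 3 days.
Total: 7520 days.

7520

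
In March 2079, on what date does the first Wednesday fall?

March 1, 2079 is a Wednesday.
The first Wednesday is therefore March 1 (same day).

March 1, 2079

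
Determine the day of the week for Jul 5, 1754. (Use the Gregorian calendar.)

Doomsday rule: the anchor day for the 1700s is Sunday. For year 54: 54÷12 = 4 r 6, and 6÷4 = 1, so 4+6+1 = 11.
Sunday + 11 ≡ Thursday — that's 1754's doomsday.
In July the doomsday date is Jul 11.
Jul 5 is 6 days before Jul 11; 6 mod 7 = 6, so Thursday − 6 = Friday.

Friday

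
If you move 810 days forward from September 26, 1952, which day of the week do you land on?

Wednesday

First find the weekday of Sep 26, 1952. Doomsday rule: the anchor day for the 1900s is Wednesday. For year 52: 52÷12 = 4 r 4, and 4÷4 = 1, so 4+4+1 = 9.
Wednesday + 9 ≡ Friday — that's 1952's doomsday.
In September the doomsday date is Sep 5.
Sep 26 is 21 days after Sep 5; 21 mod 7 = 0, so Friday + 0 = Friday.
810 mod 7 = 5, so 810 days after a Friday is Friday + 5 = Wednesday.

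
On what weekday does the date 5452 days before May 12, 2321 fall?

First find the weekday of May 12, 2321. Doomsday rule: the anchor day for the 2300s is Wednesday. For year 21: 21÷12 = 1 r 9, and 9÷4 = 2, so 1+9+2 = 12.
Wednesday + 12 ≡ Monday — that's 2321's doomsday.
In May the doomsday date is May 9.
May 12 is 3 days after May 9; 3 mod 7 = 3, so Monday + 3 = Thursday.
5452 mod 7 = 6, so 5452 days before a Thursday is Thursday − 6 = Friday.

Friday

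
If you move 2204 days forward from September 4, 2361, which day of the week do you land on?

First find the weekday of Sep 4, 2361. Doomsday rule: the anchor day for the 2300s is Wednesday. For year 61: 61÷12 = 5 r 1, and 1÷4 = 0, so 5+1+0 = 6.
Wednesday + 6 ≡ Tuesday — that's 2361's doomsday.
In September the doomsday date is Sep 5.
Sep 4 is 1 day before Sep 5; 1 mod 7 = 1, so Tuesday − 1 = Monday.
2204 mod 7 = 6, so 2204 days after a Monday is Monday + 6 = Sunday.

Sunday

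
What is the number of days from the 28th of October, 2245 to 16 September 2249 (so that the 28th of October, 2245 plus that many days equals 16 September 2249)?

Oct 28, 2245 → Oct 28, 2246: 365 days.
Oct 28, 2246 → Oct 28, 2247: 365 days.
Oct 28, 2247 → Oct 28, 2248: 366 days (Feb 29, 2248 is in that span).
Oct 28, 2248 → Nov 28, 2248: 31 days (October has 31).
Nov 28, 2248 → Dec 28, 2248: 30 days (November has 30).
Dec 28, 2248 → Jan 28, 2249: 31 days (December has 31).
Jan 28, 2249 → Feb 28, 2249: 31 days (January has 31).
Feb 28, 2249 → Mar 28, 2249: 28 days (February has 28).
Mar 28, 2249 → Apr 28, 2249: 31 days (March has 31).
Apr 28, 2249 → May 28, 2249: 30 days (April has 30).
May 28, 2249 → Jun 28, 2249: 31 days (May has 31).
Jun 28, 2249 → Jul 28, 2249: 30 days (June has 30).
Jul 28, 2249 → Aug 28, 2249: 31 days (July has 31).
Aug 28, 2249 → Sep 16, 2249: 19 days.
Total: 1419 days.

1419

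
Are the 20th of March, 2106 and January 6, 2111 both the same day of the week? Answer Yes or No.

No

From Mar 20, 2106 to Jan 6, 2111 is 1753 days.
1753 mod 7 = 3, so they are different weekdays.
(Mar 20, 2106 is a Saturday; Jan 6, 2111 is a Tuesday.)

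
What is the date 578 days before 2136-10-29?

March 31, 2135

−366 (one year; includes Feb 29, 2136) → Oct 29, 2135 (212 left).
−29 → Sep 30, 2135 (end of Sep, 30 days; 183 left).
−30 → Aug 31, 2135 (end of Aug, 31 days; 153 left).
−31 → Jul 31, 2135 (end of Jul, 31 days; 122 left).
−31 → Jun 30, 2135 (end of Jun, 30 days; 91 left).
−30 → May 31, 2135 (end of May, 31 days; 61 left).
−31 → Apr 30, 2135 (end of Apr, 30 days; 30 left).
−30 → Mar 31, 2135 (end of Mar, 31 days; 0 left).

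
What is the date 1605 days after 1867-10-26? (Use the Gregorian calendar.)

March 18, 1872

+366 (one year; includes Feb 29, 1868) → Oct 26, 1868 (1239 left).
+365 (one year) → Oct 26, 1869 (874 left).
+365 (one year) → Oct 26, 1870 (509 left).
+365 (one year) → Oct 26, 1871 (144 left).
Oct has 31 days: +6 → Nov 1, 1871 (138 left).
Nov has 30 days: +30 → Dec 1, 1871 (108 left).
Dec has 31 days: +31 → Jan 1, 1872 (77 left).
Jan has 31 days: +31 → Feb 1, 1872 (46 left).
Feb has 29 days: +29 → Mar 1, 1872 (17 left).
+17 → Mar 18, 1872.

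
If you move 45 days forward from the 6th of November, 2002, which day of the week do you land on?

First find the weekday of Nov 6, 2002. Doomsday rule: the anchor day for the 2000s is Tuesday. For year 02: 2÷12 = 0 r 2, and 2÷4 = 0, so 0+2+0 = 2.
Tuesday + 2 ≡ Thursday — that's 2002's doomsday.
In November the doomsday date is Nov 7.
Nov 6 is 1 day before Nov 7; 1 mod 7 = 1, so Thursday − 1 = Wednesday.
45 mod 7 = 3, so 45 days after a Wednesday is Wednesday + 3 = Saturday.

Saturday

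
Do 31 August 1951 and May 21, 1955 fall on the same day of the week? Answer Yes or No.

No

From Aug 31, 1951 to May 21, 1955 is 1359 days.
1359 mod 7 = 1, so they are different weekdays.
(Aug 31, 1951 is a Friday; May 21, 1955 is a Saturday.)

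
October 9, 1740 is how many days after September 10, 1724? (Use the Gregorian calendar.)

5873

Sep 10, 1724 → Sep 10, 1725: 365 days.
Sep 10, 1725 → Sep 10, 1726: 365 days.
Sep 10, 1726 → Sep 10, 1727: 365 days.
Sep 10, 1727 → Sep 10, 1728: 366 days (Feb 29, 1728 is in that span).
Sep 10, 1728 → Sep 10, 1729: 365 days.
Sep 10, 1729 → Sep 10, 1730: 365 days.
Sep 10, 1730 → Sep 10, 1731: 365 days.
Sep 10, 1731 → Sep 10, 1732: 366 days (Feb 29, 1732 is in that span).
Sep 10, 1732 → Sep 10, 1733: 365 days.
Sep 10, 1733 → Sep 10, 1734: 365 days.
Sep 10, 1734 → Sep 10, 1735: 365 days.
Sep 10, 1735 → Sep 10, 1736: 366 days (Feb 29, 1736 is in that span).
Sep 10, 1736 → Sep 10, 1737: 365 days.
Sep 10, 1737 → Sep 10, 1738: 365 days.
Sep 10, 1738 → Sep 10, 1739: 365 days.
Sep 10, 1739 → Oct 10, 1739: 30 days (September has 30).
Oct 10, 1739 → Nov 10, 1739: 31 days (October has 31).
Nov 10, 1739 → Dec 10, 1739: 30 days (November has 30).
Dec 10, 1739 → Jan 10, 1740: 31 days (December has 31).
Jan 10, 1740 → Feb 10, 1740: 31 days (January has 31).
Feb 10, 1740 → Mar 10, 1740: 29 days (February has 29).
Mar 10, 1740 → Apr 10, 1740: 31 days (March has 31).
Apr 10, 1740 → May 10, 1740: 30 days (April has 30).
May 10, 1740 → Jun 10, 1740: 31 days (May has 31).
Jun 10, 1740 → Jul 10, 1740: 30 days (June has 30).
Jul 10, 1740 → Aug 10, 1740: 31 days (July has 31).
Aug 10, 1740 → Sep 10, 1740: 31 days (August has 31).
Sep 10, 1740 → Oct 9, 1740: 29 days.
Total: 5873 days.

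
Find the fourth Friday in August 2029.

August 1, 2029 is a Wednesday.
The first Friday is therefore August 3 (2 days later).
The fourth Friday is 3 + 3×7 = August 24.

August 24, 2029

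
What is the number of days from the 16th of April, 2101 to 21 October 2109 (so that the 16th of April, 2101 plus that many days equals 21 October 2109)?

3110

Apr 16, 2101 → Apr 16, 2102: 365 days.
Apr 16, 2102 → Apr 16, 2103: 365 days.
Apr 16, 2103 → Apr 16, 2104: 366 days (Feb 29, 2104 is in that span).
Apr 16, 2104 → Apr 16, 2105: 365 days.
Apr 16, 2105 → Apr 16, 2106: 365 days.
Apr 16, 2106 → Apr 16, 2107: 365 days.
Apr 16, 2107 → Apr 16, 2108: 366 days (Feb 29, 2108 is in that span).
Apr 16, 2108 → Apr 16, 2109: 365 days.
Apr 16, 2109 → May 16, 2109: 30 days (April has 30).
May 16, 2109 → Jun 16, 2109: 31 days (May has 31).
Jun 16, 2109 → Jul 16, 2109: 30 days (June has 30).
Jul 16, 2109 → Aug 16, 2109: 31 days (July has 31).
Aug 16, 2109 → Sep 16, 2109: 31 days (August has 31).
Sep 16, 2109 → Oct 16, 2109: 30 days (September has 30).
Oct 16, 2109 → Oct 21, 2109: 5 days.
Total: 3110 days.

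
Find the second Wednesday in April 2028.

April 1, 2028 is a Saturday.
The first Wednesday is therefore April 5 (4 days later).
The second Wednesday is 5 + 1×7 = April 12.

April 12, 2028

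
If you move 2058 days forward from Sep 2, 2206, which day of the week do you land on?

Sep 2, 2206 is a Tuesday.
2058 mod 7 = 0, so 2058 days after a Tuesday is Tuesday + 0 = Tuesday.

Tuesday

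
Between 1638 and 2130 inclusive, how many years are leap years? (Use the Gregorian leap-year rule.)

Multiples of 4 in [1638,2130]: 123.
Of those, multiples of 100: 5 (not leap unless ÷400).
Multiples of 400: 1.
Leap years = 123 − 5 + 1 = 119.

119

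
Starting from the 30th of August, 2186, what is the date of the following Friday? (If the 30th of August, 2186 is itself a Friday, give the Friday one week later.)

September 1, 2186

Aug 30, 2186 is a Wednesday.
From Wednesday to the next Friday is 2 days.
Aug 30, 2186 + 2 = Sep 1, 2186.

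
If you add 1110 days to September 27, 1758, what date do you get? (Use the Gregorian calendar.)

October 11, 1761

+365 (one year) → Sep 27, 1759 (745 left).
+366 (one year; includes Feb 29, 1760) → Sep 27, 1760 (379 left).
Sep has 30 days: +4 → Oct 1, 1760 (375 left).
Oct has 31 days: +31 → Nov 1, 1760 (344 left).
Nov has 30 days: +30 → Dec 1, 1760 (314 left).
Dec has 31 days: +31 → Jan 1, 1761 (283 left).
Jan has 31 days: +31 → Feb 1, 1761 (252 left).
Feb has 28 days: +28 → Mar 1, 1761 (224 left).
Mar has 31 days: +31 → Apr 1, 1761 (193 left).
Apr has 30 days: +30 → May 1, 1761 (163 left).
May has 31 days: +31 → Jun 1, 1761 (132 left).
Jun has 30 days: +30 → Jul 1, 1761 (102 left).
Jul has 31 days: +31 → Aug 1, 1761 (71 left).
Aug has 31 days: +31 → Sep 1, 1761 (40 left).
Sep has 30 days: +30 → Oct 1, 1761 (10 left).
+10 → Oct 11, 1761.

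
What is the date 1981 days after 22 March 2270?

+365 (one year) → Mar 22, 2271 (1616 left).
+366 (one year; includes Feb 29, 2272) → Mar 22, 2272 (1250 left).
+365 (one year) → Mar 22, 2273 (885 left).
+365 (one year) → Mar 22, 2274 (520 left).
+365 (one year) → Mar 22, 2275 (155 left).
Mar has 31 days: +10 → Apr 1, 2275 (145 left).
Apr has 30 days: +30 → May 1, 2275 (115 left).
May has 31 days: +31 → Jun 1, 2275 (84 left).
Jun has 30 days: +30 → Jul 1, 2275 (54 left).
Jul has 31 days: +31 → Aug 1, 2275 (23 left).
+23 → Aug 24, 2275.

August 24, 2275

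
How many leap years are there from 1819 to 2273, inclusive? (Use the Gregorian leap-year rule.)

Multiples of 4 in [1819,2273]: 114.
Of those, multiples of 100: 4 (not leap unless ÷400).
Multiples of 400: 1.
Leap years = 114 − 4 + 1 = 111.

111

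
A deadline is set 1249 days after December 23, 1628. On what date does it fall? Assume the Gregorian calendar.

May 25, 1632

+365 (one year) → Dec 23, 1629 (884 left).
+365 (one year) → Dec 23, 1630 (519 left).
+365 (one year) → Dec 23, 1631 (154 left).
Dec has 31 days: +9 → Jan 1, 1632 (145 left).
Jan has 31 days: +31 → Feb 1, 1632 (114 left).
Feb has 29 days: +29 → Mar 1, 1632 (85 left).
Mar has 31 days: +31 → Apr 1, 1632 (54 left).
Apr has 30 days: +30 → May 1, 1632 (24 left).
+24 → May 25, 1632.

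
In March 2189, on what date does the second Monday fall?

March 9, 2189

March 1, 2189 is a Sunday.
The first Monday is therefore March 2 (1 days later).
The second Monday is 2 + 1×7 = March 9.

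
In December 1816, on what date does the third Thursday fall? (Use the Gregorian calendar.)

December 19, 1816

December 1, 1816 is a Sunday.
The first Thursday is therefore December 5 (4 days later).
The third Thursday is 5 + 2×7 = December 19.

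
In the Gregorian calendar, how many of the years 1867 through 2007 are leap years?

34

Multiples of 4 in [1867,2007]: 35.
Of those, multiples of 100: 2 (not leap unless ÷400).
Multiples of 400: 1.
Leap years = 35 − 2 + 1 = 34.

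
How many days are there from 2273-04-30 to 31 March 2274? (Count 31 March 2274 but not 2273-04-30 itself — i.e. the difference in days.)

335

Apr 30, 2273 → May 30, 2273: 30 days (April has 30).
May 30, 2273 → Jun 30, 2273: 31 days (May has 31).
Jun 30, 2273 → Jul 30, 2273: 30 days (June has 30).
Jul 30, 2273 → Aug 30, 2273: 31 days (July has 31).
Aug 30, 2273 → Sep 30, 2273: 31 days (August has 31).
Sep 30, 2273 → Oct 30, 2273: 30 days (September has 30).
Oct 30, 2273 → Nov 30, 2273: 31 days (October has 31).
Nov 30, 2273 → Dec 30, 2273: 30 days (November has 30).
Dec 30, 2273 → Jan 30, 2274: 31 days (December has 31).
Jan 30, 2274 → Feb 28, 2274: 29 days (January has 31).
Feb 28, 2274 → Mar 28, 2274: 28 days (February has 28).
Mar 28, 2274 → Mar 31, 2274: 3 days.
Total: 335 days.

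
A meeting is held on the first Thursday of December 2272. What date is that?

December 1, 2272 is a Sunday.
The first Thursday is therefore December 5 (4 days later).

December 5, 2272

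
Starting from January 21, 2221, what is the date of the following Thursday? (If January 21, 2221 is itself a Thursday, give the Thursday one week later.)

Jan 21, 2221 is a Sunday.
From Sunday to the next Thursday is 4 days.
Jan 21, 2221 + 4 = Jan 25, 2221.

January 25, 2221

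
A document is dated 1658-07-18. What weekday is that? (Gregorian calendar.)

Doomsday rule: the anchor day for the 1600s is Tuesday. For year 58: 58÷12 = 4 r 10, and 10÷4 = 2, so 4+10+2 = 16.
Tuesday + 16 ≡ Thursday — that's 1658's doomsday.
In July the doomsday date is Jul 11.
Jul 18 is 7 days after Jul 11; 7 mod 7 = 0, so Thursday + 0 = Thursday.

Thursday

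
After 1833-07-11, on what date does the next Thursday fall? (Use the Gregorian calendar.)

July 18, 1833

Jul 11, 1833 is a Thursday.
From Thursday to the next Thursday is 7 days.
Jul 11, 1833 + 7 = Jul 18, 1833.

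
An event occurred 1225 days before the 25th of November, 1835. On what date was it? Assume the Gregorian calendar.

−365 (one year) → Nov 25, 1834 (860 left).
−365 (one year) → Nov 25, 1833 (495 left).
−365 (one year) → Nov 25, 1832 (130 left).
−25 → Oct 31, 1832 (end of Oct, 31 days; 105 left).
−31 → Sep 30, 1832 (end of Sep, 30 days; 74 left).
−30 → Aug 31, 1832 (end of Aug, 31 days; 44 left).
−31 → Jul 31, 1832 (end of Jul, 31 days; 13 left).
−13 → Jul 18, 1832.

July 18, 1832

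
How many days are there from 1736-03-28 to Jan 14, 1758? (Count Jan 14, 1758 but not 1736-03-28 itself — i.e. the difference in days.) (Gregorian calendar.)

Mar 28, 1736 → Mar 28, 1737: 365 days.
Mar 28, 1737 → Mar 28, 1738: 365 days.
Mar 28, 1738 → Mar 28, 1739: 365 days.
Mar 28, 1739 → Mar 28, 1740: 366 days (Feb 29, 1740 is in that span).
Mar 28, 1740 → Mar 28, 1741: 365 days.
Mar 28, 1741 → Mar 28, 1742: 365 days.
Mar 28, 1742 → Mar 28, 1743: 365 days.
Mar 28, 1743 → Mar 28, 1744: 366 days (Feb 29, 1744 is in that span).
Mar 28, 1744 → Mar 28, 1745: 365 days.
Mar 28, 1745 → Mar 28, 1746: 365 days.
Mar 28, 1746 → Mar 28, 1747: 365 days.
Mar 28, 1747 → Mar 28, 1748: 366 days (Feb 29, 1748 is in that span).
Mar 28, 1748 → Mar 28, 1749: 365 days.
Mar 28, 1749 → Mar 28, 1750: 365 days.
Mar 28, 1750 → Mar 28, 1751: 365 days.
Mar 28, 1751 → Mar 28, 1752: 366 days (Feb 29, 1752 is in that span).
Mar 28, 1752 → Mar 28, 1753: 365 days.
Mar 28, 1753 → Mar 28, 1754: 365 days.
Mar 28, 1754 → Mar 28, 1755: 365 days.
Mar 28, 1755 → Mar 28, 1756: 366 days (Feb 29, 1756 is in that span).
Mar 28, 1756 → Mar 28, 1757: 365 days.
Mar 28, 1757 → Apr 28, 1757: 31 days (March has 31).
Apr 28, 1757 → May 28, 1757: 30 days (April has 30).
May 28, 1757 → Jun 28, 1757: 31 days (May has 31).
Jun 28, 1757 → Jul 28, 1757: 30 days (June has 30).
Jul 28, 1757 → Aug 28, 1757: 31 days (July has 31).
Aug 28, 1757 → Sep 28, 1757: 31 days (August has 31).
Sep 28, 1757 → Oct 28, 1757: 30 days (September has 30).
Oct 28, 1757 → Nov 28, 1757: 31 days (October has 31).
Nov 28, 1757 → Dec 28, 1757: 30 days (November has 30).
Dec 28, 1757 → Jan 14, 1758: 17 days.
Total: 7962 days.

7962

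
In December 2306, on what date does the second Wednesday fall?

December 1, 2306 is a Saturday.
The first Wednesday is therefore December 5 (4 days later).
The second Wednesday is 5 + 1×7 = December 12.

December 12, 2306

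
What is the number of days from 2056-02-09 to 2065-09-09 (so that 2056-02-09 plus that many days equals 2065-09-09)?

Feb 9, 2056 → Feb 9, 2057: 366 days (Feb 29, 2056 is in that span).
Feb 9, 2057 → Feb 9, 2058: 365 days.
Feb 9, 2058 → Feb 9, 2059: 365 days.
Feb 9, 2059 → Feb 9, 2060: 365 days.
Feb 9, 2060 → Feb 9, 2061: 366 days (Feb 29, 2060 is in that span).
Feb 9, 2061 → Feb 9, 2062: 365 days.
Feb 9, 2062 → Feb 9, 2063: 365 days.
Feb 9, 2063 → Feb 9, 2064: 365 days.
Feb 9, 2064 → Feb 9, 2065: 366 days (Feb 29, 2064 is in that span).
Feb 9, 2065 → Mar 9, 2065: 28 days (February has 28).
Mar 9, 2065 → Apr 9, 2065: 31 days (March has 31).
Apr 9, 2065 → May 9, 2065: 30 days (April has 30).
May 9, 2065 → Jun 9, 2065: 31 days (May has 31).
Jun 9, 2065 → Jul 9, 2065: 30 days (June has 30).
Jul 9, 2065 → Aug 9, 2065: 31 days (July has 31).
Aug 9, 2065 → Sep 9, 2065: 31 days.
Total: 3500 days.

3500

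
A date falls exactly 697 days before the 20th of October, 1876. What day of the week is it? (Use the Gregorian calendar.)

Monday

Oct 20, 1876 is a Friday.
697 mod 7 = 4, so 697 days before a Friday is Friday − 4 = Monday.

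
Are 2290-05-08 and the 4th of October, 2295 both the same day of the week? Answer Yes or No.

No

From May 8, 2290 to Oct 4, 2295 is 1975 days.
1975 mod 7 = 1, so they are different weekdays.
(May 8, 2290 is a Thursday; Oct 4, 2295 is a Friday.)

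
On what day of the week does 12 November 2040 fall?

Doomsday rule: the anchor day for the 2000s is Tuesday. For year 40: 40÷12 = 3 r 4, and 4÷4 = 1, so 3+4+1 = 8.
Tuesday + 8 ≡ Wednesday — that's 2040's doomsday.
In November the doomsday date is Nov 7.
Nov 12 is 5 days after Nov 7; 5 mod 7 = 5, so Wednesday + 5 = Monday.

Monday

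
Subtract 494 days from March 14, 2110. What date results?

November 5, 2108

−365 (one year) → Mar 14, 2109 (129 left).
−14 → Feb 28, 2109 (end of Feb, 28 days; 115 left).
−28 → Jan 31, 2109 (end of Jan, 31 days; 87 left).
−31 → Dec 31, 2108 (end of Dec, 31 days; 56 left).
−31 → Nov 30, 2108 (end of Nov, 30 days; 25 left).
−25 → Nov 5, 2108.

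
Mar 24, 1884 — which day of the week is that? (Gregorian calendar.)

Doomsday rule: the anchor day for the 1800s is Friday. For year 84: 84÷12 = 7 r 0, and 0÷4 = 0, so 7+0+0 = 7.
Friday + 7 ≡ Friday — that's 1884's doomsday.
In March the doomsday date is Mar 14.
Mar 24 is 10 days after Mar 14; 10 mod 7 = 3, so Friday + 3 = Monday.

Monday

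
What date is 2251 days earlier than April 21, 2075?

−365 (one year) → Apr 21, 2074 (1886 left).
−365 (one year) → Apr 21, 2073 (1521 left).
−365 (one year) → Apr 21, 2072 (1156 left).
−366 (one year; includes Feb 29, 2072) → Apr 21, 2071 (790 left).
−365 (one year) → Apr 21, 2070 (425 left).
−365 (one year) → Apr 21, 2069 (60 left).
−21 → Mar 31, 2069 (end of Mar, 31 days; 39 left).
−31 → Feb 28, 2069 (end of Feb, 28 days; 8 left).
−8 → Feb 20, 2069.

February 20, 2069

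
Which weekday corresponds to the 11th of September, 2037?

Friday

January 1, 2037 is a Thursday.
Jan 1, 2037 → Feb 1, 2037: 31 days (January has 31).
Feb 1, 2037 → Mar 1, 2037: 28 days (February has 28).
Mar 1, 2037 → Apr 1, 2037: 31 days (March has 31).
Apr 1, 2037 → May 1, 2037: 30 days (April has 30).
May 1, 2037 → Jun 1, 2037: 31 days (May has 31).
Jun 1, 2037 → Jul 1, 2037: 30 days (June has 30).
Jul 1, 2037 → Aug 1, 2037: 31 days (July has 31).
Aug 1, 2037 → Sep 1, 2037: 31 days (August has 31).
Sep 1, 2037 → Sep 11, 2037: 10 days.
Total: 253 days.
253 mod 7 = 1, so Thursday + 1 = Friday.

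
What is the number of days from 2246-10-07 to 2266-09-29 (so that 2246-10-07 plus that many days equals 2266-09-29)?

Oct 7, 2246 → Oct 7, 2247: 365 days.
Oct 7, 2247 → Oct 7, 2248: 366 days (Feb 29, 2248 is in that span).
Oct 7, 2248 → Oct 7, 2249: 365 days.
Oct 7, 2249 → Oct 7, 2250: 365 days.
Oct 7, 2250 → Oct 7, 2251: 365 days.
Oct 7, 2251 → Oct 7, 2252: 366 days (Feb 29, 2252 is in that span).
Oct 7, 2252 → Oct 7, 2253: 365 days.
Oct 7, 2253 → Oct 7, 2254: 365 days.
Oct 7, 2254 → Oct 7, 2255: 365 days.
Oct 7, 2255 → Oct 7, 2256: 366 days (Feb 29, 2256 is in that span).
Oct 7, 2256 → Oct 7, 2257: 365 days.
Oct 7, 2257 → Oct 7, 2258: 365 days.
Oct 7, 2258 → Oct 7, 2259: 365 days.
Oct 7, 2259 → Oct 7, 2260: 366 days (Feb 29, 2260 is in that span).
Oct 7, 2260 → Oct 7, 2261: 365 days.
Oct 7, 2261 → Oct 7, 2262: 365 days.
Oct 7, 2262 → Oct 7, 2263: 365 days.
Oct 7, 2263 → Oct 7, 2264: 366 days (Feb 29, 2264 is in that span).
Oct 7, 2264 → Oct 7, 2265: 365 days.
Oct 7, 2265 → Nov 7, 2265: 31 days (October has 31).
Nov 7, 2265 → Dec 7, 2265: 30 days (November has 30).
Dec 7, 2265 → Jan 7, 2266: 31 days (December has 31).
Jan 7, 2266 → Feb 7, 2266: 31 days (January has 31).
Feb 7, 2266 → Mar 7, 2266: 28 days (February has 28).
Mar 7, 2266 → Apr 7, 2266: 31 days (March has 31).
Apr 7, 2266 → May 7, 2266: 30 days (April has 30).
May 7, 2266 → Jun 7, 2266: 31 days (May has 31).
Jun 7, 2266 → Jul 7, 2266: 30 days (June has 30).
Jul 7, 2266 → Aug 7, 2266: 31 days (July has 31).
Aug 7, 2266 → Sep 7, 2266: 31 days (August has 31).
Sep 7, 2266 → Sep 29, 2266: 22 days.
Total: 7297 days.

7297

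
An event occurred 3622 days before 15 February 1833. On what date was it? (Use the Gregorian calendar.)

−366 (one year; includes Feb 29, 1832) → Feb 15, 1832 (3256 left).
−365 (one year) → Feb 15, 1831 (2891 left).
−365 (one year) → Feb 15, 1830 (2526 left).
−365 (one year) → Feb 15, 1829 (2161 left).
−366 (one year; includes Feb 29, 1828) → Feb 15, 1828 (1795 left).
−365 (one year) → Feb 15, 1827 (1430 left).
−365 (one year) → Feb 15, 1826 (1065 left).
−365 (one year) → Feb 15, 1825 (700 left).
−366 (one year; includes Feb 29, 1824) → Feb 15, 1824 (334 left).
−15 → Jan 31, 1824 (end of Jan, 31 days; 319 left).
−31 → Dec 31, 1823 (end of Dec, 31 days; 288 left).
−31 → Nov 30, 1823 (end of Nov, 30 days; 257 left).
−30 → Oct 31, 1823 (end of Oct, 31 days; 227 left).
−31 → Sep 30, 1823 (end of Sep, 30 days; 196 left).
−30 → Aug 31, 1823 (end of Aug, 31 days; 166 left).
−31 → Jul 31, 1823 (end of Jul, 31 days; 135 left).
−31 → Jun 30, 1823 (end of Jun, 30 days; 104 left).
−30 → May 31, 1823 (end of May, 31 days; 74 left).
−31 → Apr 30, 1823 (end of Apr, 30 days; 43 left).
−30 → Mar 31, 1823 (end of Mar, 31 days; 13 left).
−13 → Mar 18, 1823.

March 18, 1823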